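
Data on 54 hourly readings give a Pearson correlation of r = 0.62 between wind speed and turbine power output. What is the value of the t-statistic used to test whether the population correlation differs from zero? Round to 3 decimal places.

5.698

t = r·√(n−2) / √(1−r²) with r = 0.62, n = 54
  = 0.62·√52 / √(1 − 0.3844)
  = 0.62·7.211103 / 0.784602
  = 4.470884 / 0.784602 = 5.698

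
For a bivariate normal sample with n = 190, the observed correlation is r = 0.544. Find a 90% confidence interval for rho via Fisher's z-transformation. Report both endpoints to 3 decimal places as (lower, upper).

(0.454, 0.623)

Fisher z: z_r = atanh(r) = ½·ln((1+0.544)/(1−0.544)) = 0.609819
SE(z) = 1/√(n−3) = 1/√187 = 0.073127
90% ⇒ z* = 1.645; margin = 1.645·0.073127 = 0.120294
CI on z-scale: (0.489525, 0.730113)
Back-transform: tanh(0.489525) = 0.453839, tanh(0.730113) = 0.623134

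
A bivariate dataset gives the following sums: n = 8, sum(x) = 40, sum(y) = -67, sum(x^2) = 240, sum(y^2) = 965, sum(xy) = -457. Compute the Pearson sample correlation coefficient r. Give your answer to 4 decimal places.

Numerator: nΣxy − (Σx)(Σy) = 8·(-457) − (40)(-67) = -976
Denominator: √[(nΣx²−(Σx)²)(nΣy²−(Σy)²)]
  nΣx²−(Σx)² = 8·240 − 1600 = 320;  nΣy²−(Σy)² = 8·965 − 4489 = 3231
  √(320·3231) = √1033920 = 1016.8186
r = -976 / 1016.8186 = -0.9599

-0.9599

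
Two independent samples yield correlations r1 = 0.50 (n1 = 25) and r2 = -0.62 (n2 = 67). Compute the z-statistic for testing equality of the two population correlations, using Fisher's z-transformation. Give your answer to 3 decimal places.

z1 = atanh(0.50) = 0.549306,  z2 = atanh(-0.62) = -0.725005
SE = √(1/(n1−3) + 1/(n2−3)) = √(1/22 + 1/64) = √(0.0454545 + 0.0156250) = √0.0610795 = 0.247143
z = (z1 − z2)/SE = (0.549306 − (-0.725005)) / 0.247143 = 1.274311 / 0.247143 = 5.156

5.156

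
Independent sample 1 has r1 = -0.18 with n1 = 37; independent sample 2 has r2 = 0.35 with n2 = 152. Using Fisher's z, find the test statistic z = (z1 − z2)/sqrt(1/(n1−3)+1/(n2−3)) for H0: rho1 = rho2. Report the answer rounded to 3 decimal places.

-2.880

z1 = atanh(-0.18) = -0.181983,  z2 = atanh(0.35) = 0.365444
SE = √(1/(n1−3) + 1/(n2−3)) = √(1/34 + 1/149) = √(0.0294118 + 0.0067114) = √0.0361232 = 0.190061
z = (z1 − z2)/SE = (-0.181983 − 0.365444) / 0.190061 = -0.547427 / 0.190061 = -2.880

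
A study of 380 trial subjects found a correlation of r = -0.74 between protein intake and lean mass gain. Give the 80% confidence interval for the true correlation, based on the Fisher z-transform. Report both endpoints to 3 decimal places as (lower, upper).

(-0.768, -0.709)

z_r = atanh(-0.74) = -0.950479;  SE = 1/√(n−3) = 1/√377 = 0.051503
z-limits: -0.950479 ± 1.282·0.051503 = -0.950479 ± 0.066027 = [-1.016506, -0.884452]
ρ-limits: (tanh -1.016506, tanh -0.884452) = (-0.768, -0.709)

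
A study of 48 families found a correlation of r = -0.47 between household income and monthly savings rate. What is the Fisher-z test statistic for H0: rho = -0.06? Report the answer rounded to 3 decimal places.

Fisher z: atanh(-0.47) = -0.510070, atanh(-0.06) = -0.060072
z = (z_r − z_0)·√(n−3) = (-0.510070 − (-0.060072))·√45 = -0.449998 · 6.708204 = -3.019

-3.019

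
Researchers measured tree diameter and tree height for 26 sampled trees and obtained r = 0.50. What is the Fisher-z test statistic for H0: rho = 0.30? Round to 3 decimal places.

1.150

Fisher z: atanh(0.50) = 0.549306, atanh(0.30) = 0.309520
z = (z_r − z_0)·√(n−3) = (0.549306 − 0.309520)·√23 = 0.239786 · 4.795832 = 1.150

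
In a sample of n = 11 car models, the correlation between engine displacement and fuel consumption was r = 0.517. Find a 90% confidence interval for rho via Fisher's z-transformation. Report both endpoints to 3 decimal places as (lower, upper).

Fisher z: z_r = atanh(r) = ½·ln((1+0.517)/(1−0.517)) = 0.572237
SE(z) = 1/√(n−3) = 1/√8 = 0.353553
90% ⇒ z* = 1.645; margin = 1.645·0.353553 = 0.581595
CI on z-scale: (-0.009358, 1.153832)
Back-transform: tanh(-0.009358) = -0.009358, tanh(1.153832) = 0.819020

(-0.009, 0.819)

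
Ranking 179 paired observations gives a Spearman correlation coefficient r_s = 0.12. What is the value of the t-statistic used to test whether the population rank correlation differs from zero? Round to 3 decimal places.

t = r_s·√(n−2) / √(1−r_s²) with r_s = 0.12, n = 179
  = 0.12·√177 / √(1 − 0.0144)
  = 0.12·13.304135 / 0.992774
  = 1.596496 / 0.992774 = 1.608

1.608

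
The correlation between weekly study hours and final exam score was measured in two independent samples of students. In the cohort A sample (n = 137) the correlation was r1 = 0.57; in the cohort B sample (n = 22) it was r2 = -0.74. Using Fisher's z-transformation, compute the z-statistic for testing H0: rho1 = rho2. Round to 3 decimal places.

Fisher z-transforms: z1 = atanh(0.57) = 0.647523, z2 = atanh(-0.74) = -0.950479; difference d = 1.598002
Var(d) = 1/134 + 1/19 = 0.0074627 + 0.0526316 = 0.0600943
z = d/√Var(d) = 1.598002 / √0.0600943 = 1.598002 / 0.245141 = 6.519

6.519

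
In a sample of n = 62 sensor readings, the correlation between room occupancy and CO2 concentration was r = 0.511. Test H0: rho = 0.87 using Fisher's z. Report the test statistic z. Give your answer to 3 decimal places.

z_r = atanh(0.511) = 0.564082,  z_0 = atanh(0.87) = 1.333080
SE = 1/√(n−3) = 1/√59 = 0.130189
z = (z_r − z_0)/SE = (0.564082 − 1.333080) / 0.130189 = -0.768998 / 0.130189 = -5.907

-5.907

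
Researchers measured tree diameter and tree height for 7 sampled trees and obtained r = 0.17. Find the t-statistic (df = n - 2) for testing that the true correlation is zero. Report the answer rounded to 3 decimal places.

0.386

1 − r² = 1 − 0.0289 = 0.9711;  √(1−r²) = 0.985444
√(n−2) = √5 = 2.236068
t = r·√(n−2)/√(1−r²) = 0.17 · 2.236068 / 0.985444 = 0.386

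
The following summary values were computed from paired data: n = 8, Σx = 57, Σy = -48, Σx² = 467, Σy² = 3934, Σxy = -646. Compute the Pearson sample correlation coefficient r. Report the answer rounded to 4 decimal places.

S_xy = nΣxy − ΣxΣy = 8·(-646) − 57·(-48) = -5168 − (-2736) = -2432
S_xx = nΣx² − (Σx)² = 8·467 − 57² = 3736 − 3249 = 487
S_yy = nΣy² − (Σy)² = 8·3934 − (-48)² = 31472 − 2304 = 29168
r = S_xy / √(S_xx·S_yy) = -2432 / √(487·29168) = -2432 / √14204816 = -2432 / 3768.9277 = -0.6453

-0.6453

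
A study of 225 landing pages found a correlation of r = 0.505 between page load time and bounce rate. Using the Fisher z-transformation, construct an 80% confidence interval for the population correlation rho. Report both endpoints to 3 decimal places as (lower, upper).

Fisher z: z_r = atanh(r) = ½·ln((1+0.505)/(1−0.505)) = 0.555995
SE(z) = 1/√(n−3) = 1/√222 = 0.067116
80% ⇒ z* = 1.282; margin = 1.282·0.067116 = 0.086043
CI on z-scale: (0.469952, 0.642038)
Back-transform: tanh(0.469952) = 0.438161, tanh(0.642038) = 0.566286

(0.438, 0.566)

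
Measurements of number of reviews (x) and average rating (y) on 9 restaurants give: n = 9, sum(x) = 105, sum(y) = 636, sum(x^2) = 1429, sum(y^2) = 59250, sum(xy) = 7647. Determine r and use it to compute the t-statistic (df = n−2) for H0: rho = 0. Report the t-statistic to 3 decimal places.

Numerator: nΣxy − (Σx)(Σy) = 9·7647 − (105)(636) = 2043
Denominator: √[(nΣx²−(Σx)²)(nΣy²−(Σy)²)]
  nΣx²−(Σx)² = 9·1429 − 11025 = 1836;  nΣy²−(Σy)² = 9·59250 − 404496 = 128754
  √(1836·128754) = √236392344 = 15375.0559
r = 2043 / 15375.0559 = 0.1329
t = r·√(n−2)/√(1−r²) = 0.1329·√7 / √(1−0.017662) = 0.351620 / 0.991130 = 0.355

0.355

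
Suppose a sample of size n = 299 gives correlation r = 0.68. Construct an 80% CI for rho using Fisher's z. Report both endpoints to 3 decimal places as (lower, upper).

z_r = atanh(0.68) = 0.829114;  SE = 1/√(n−3) = 1/√296 = 0.058124
z-limits: 0.829114 ± 1.282·0.058124 = 0.829114 ± 0.074515 = [0.754599, 0.903629]
ρ-limits: (tanh 0.754599, tanh 0.903629) = (0.638, 0.718)

(0.638, 0.718)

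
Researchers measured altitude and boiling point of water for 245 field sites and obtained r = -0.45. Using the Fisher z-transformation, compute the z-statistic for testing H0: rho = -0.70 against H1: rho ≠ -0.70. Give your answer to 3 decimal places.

5.952

Fisher z: atanh(-0.45) = -0.484700, atanh(-0.70) = -0.867301
z = (z_r − z_0)·√(n−3) = (-0.484700 − (-0.867301))·√242 = 0.382601 · 15.556349 = 5.952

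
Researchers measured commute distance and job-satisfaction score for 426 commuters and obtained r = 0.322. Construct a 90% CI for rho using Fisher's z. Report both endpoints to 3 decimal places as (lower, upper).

(0.249, 0.392)

z_r = atanh(0.322) = 0.333877;  SE = 1/√(n−3) = 1/√423 = 0.048622
z-limits: 0.333877 ± 1.645·0.048622 = 0.333877 ± 0.079983 = [0.253894, 0.413860]
ρ-limits: (tanh 0.253894, tanh 0.413860) = (0.249, 0.392)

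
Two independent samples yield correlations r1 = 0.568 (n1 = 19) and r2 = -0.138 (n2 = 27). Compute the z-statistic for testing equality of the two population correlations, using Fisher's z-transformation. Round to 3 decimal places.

2.427

z1 = atanh(0.568) = 0.644565,  z2 = atanh(-0.138) = -0.138886
SE = √(1/(n1−3) + 1/(n2−3)) = √(1/16 + 1/24) = √(0.0625000 + 0.0416667) = √0.1041667 = 0.322749
z = (z1 − z2)/SE = (0.644565 − (-0.138886)) / 0.322749 = 0.783451 / 0.322749 = 2.427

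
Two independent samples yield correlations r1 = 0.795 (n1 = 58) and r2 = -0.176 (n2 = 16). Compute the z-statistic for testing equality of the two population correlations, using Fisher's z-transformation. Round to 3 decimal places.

z1 = atanh(0.795) = 1.084875,  z2 = atanh(-0.176) = -0.177852
SE = √(1/(n1−3) + 1/(n2−3)) = √(1/55 + 1/13) = √(0.0181818 + 0.0769231) = √0.0951049 = 0.308391
z = (z1 − z2)/SE = (1.084875 − (-0.177852)) / 0.308391 = 1.262727 / 0.308391 = 4.095

4.095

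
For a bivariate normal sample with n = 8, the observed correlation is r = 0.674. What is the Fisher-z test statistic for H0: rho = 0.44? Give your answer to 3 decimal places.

0.773

Fisher z: atanh(0.674) = 0.818037, atanh(0.44) = 0.472231
z = (z_r − z_0)·√(n−3) = (0.818037 − 0.472231)·√5 = 0.345806 · 2.236068 = 0.773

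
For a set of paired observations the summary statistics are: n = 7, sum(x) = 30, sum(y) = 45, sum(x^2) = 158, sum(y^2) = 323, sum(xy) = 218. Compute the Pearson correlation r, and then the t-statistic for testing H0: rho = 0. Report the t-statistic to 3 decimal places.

S_xy = nΣxy − ΣxΣy = 7·218 − 30·45 = 1526 − 1350 = 176
S_xx = nΣx² − (Σx)² = 7·158 − 30² = 1106 − 900 = 206
S_yy = nΣy² − (Σy)² = 7·323 − 45² = 2261 − 2025 = 236
r = S_xy / √(S_xx·S_yy) = 176 / √(206·236) = 176 / √48616 = 176 / 220.4904 = 0.7982
t = r·√(n−2)/√(1−r²) = 0.7982·√5 / √(1−0.637123) = 1.784829 / 0.602393 = 2.963

2.963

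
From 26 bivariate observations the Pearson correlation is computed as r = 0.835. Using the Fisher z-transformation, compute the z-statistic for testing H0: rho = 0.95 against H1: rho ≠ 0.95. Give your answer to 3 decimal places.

z_r = atanh(0.835) = 1.204427,  z_0 = atanh(0.95) = 1.831781
SE = 1/√(n−3) = 1/√23 = 0.208514
z = (z_r − z_0)/SE = (1.204427 − 1.831781) / 0.208514 = -0.627354 / 0.208514 = -3.009

-3.009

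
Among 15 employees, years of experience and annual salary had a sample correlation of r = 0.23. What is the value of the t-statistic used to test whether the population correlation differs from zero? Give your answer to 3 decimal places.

0.852

t = r·√(n−2) / √(1−r²) with r = 0.23, n = 15
  = 0.23·√13 / √(1 − 0.0529)
  = 0.23·3.605551 / 0.973191
  = 0.829277 / 0.973191 = 0.852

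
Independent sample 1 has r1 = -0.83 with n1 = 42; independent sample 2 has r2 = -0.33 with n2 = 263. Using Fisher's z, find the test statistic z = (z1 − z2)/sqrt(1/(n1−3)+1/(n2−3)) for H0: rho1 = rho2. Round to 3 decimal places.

-4.923

z1 = atanh(-0.83) = -1.188136,  z2 = atanh(-0.33) = -0.342828
SE = √(1/(n1−3) + 1/(n2−3)) = √(1/39 + 1/260) = √(0.0256410 + 0.0038462) = √0.0294872 = 0.171718
z = (z1 − z2)/SE = (-1.188136 − (-0.342828)) / 0.171718 = -0.845308 / 0.171718 = -4.923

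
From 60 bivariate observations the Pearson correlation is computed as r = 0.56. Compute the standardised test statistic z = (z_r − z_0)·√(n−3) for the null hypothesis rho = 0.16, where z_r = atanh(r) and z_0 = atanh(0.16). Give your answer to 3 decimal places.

3.559

z_r = atanh(0.56) = 0.632833,  z_0 = atanh(0.16) = 0.161387
SE = 1/√(n−3) = 1/√57 = 0.132453
z = (z_r − z_0)/SE = (0.632833 − 0.161387) / 0.132453 = 0.471446 / 0.132453 = 3.559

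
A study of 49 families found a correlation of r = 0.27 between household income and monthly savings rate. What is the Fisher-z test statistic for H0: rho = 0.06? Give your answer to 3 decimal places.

1.470

z_r = atanh(0.27) = 0.276864,  z_0 = atanh(0.06) = 0.060072
SE = 1/√(n−3) = 1/√46 = 0.147442
z = (z_r − z_0)/SE = (0.276864 − 0.060072) / 0.147442 = 0.216792 / 0.147442 = 1.470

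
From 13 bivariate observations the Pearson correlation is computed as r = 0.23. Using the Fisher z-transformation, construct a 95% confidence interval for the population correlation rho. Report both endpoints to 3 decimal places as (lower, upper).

(-0.368, 0.693)

z_r = atanh(0.23) = 0.234189;  SE = 1/√(n−3) = 1/√10 = 0.316228
z-limits: 0.234189 ± 1.960·0.316228 = 0.234189 ± 0.619807 = [-0.385618, 0.853996]
ρ-limits: (tanh -0.385618, tanh 0.853996) = (-0.368, 0.693)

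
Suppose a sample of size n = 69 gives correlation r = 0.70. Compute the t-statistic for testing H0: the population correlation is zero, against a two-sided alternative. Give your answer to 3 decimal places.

1 − r² = 1 − 0.4900 = 0.5100;  √(1−r²) = 0.714143
√(n−2) = √67 = 8.185353
t = r·√(n−2)/√(1−r²) = 0.70 · 8.185353 / 0.714143 = 8.023

8.023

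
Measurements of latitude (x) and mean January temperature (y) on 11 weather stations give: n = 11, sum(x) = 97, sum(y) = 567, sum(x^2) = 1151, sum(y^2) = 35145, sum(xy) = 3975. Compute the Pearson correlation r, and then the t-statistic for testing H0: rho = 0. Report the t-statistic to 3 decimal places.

S_xy = nΣxy − ΣxΣy = 11·3975 − 97·567 = 43725 − 54999 = -11274
S_xx = nΣx² − (Σx)² = 11·1151 − 97² = 12661 − 9409 = 3252
S_yy = nΣy² − (Σy)² = 11·35145 − 567² = 386595 − 321489 = 65106
r = S_xy / √(S_xx·S_yy) = -11274 / √(3252·65106) = -11274 / √211724712 = -11274 / 14550.7633 = -0.7748
t = r·√(n−2)/√(1−r²) = -0.7748·√9 / √(1−0.600315) = -2.324400 / 0.632206 = -3.677

-3.677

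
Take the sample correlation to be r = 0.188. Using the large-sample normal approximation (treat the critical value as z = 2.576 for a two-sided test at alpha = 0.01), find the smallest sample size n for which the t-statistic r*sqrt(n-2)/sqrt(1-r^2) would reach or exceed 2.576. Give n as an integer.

184

Need r·√(n−2)/√(1−r²) ≥ 2.576
√(n−2) ≥ 2.576·√(1−0.035344) / 0.188 = 2.576·0.982169 / 0.188 = 13.4578
n−2 ≥ 181.1124  ⇒  n ≥ 183.1124
Smallest integer n = 184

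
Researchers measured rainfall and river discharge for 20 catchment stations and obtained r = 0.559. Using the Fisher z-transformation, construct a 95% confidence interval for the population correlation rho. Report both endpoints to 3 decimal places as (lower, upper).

(0.155, 0.803)

z_r = atanh(0.559) = 0.631377;  SE = 1/√(n−3) = 1/√17 = 0.242536
z-limits: 0.631377 ± 1.960·0.242536 = 0.631377 ± 0.475371 = [0.156006, 1.106748]
ρ-limits: (tanh 0.156006, tanh 1.106748) = (0.155, 0.803)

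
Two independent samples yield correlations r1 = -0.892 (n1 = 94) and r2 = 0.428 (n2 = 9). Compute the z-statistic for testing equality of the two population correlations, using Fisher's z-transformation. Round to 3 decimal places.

-4.482

z1 = atanh(-0.892) = -1.431629,  z2 = atanh(0.428) = 0.457446
SE = √(1/(n1−3) + 1/(n2−3)) = √(1/91 + 1/6) = √(0.0109890 + 0.1666667) = √0.1776557 = 0.421492
z = (z1 − z2)/SE = (-1.431629 − 0.457446) / 0.421492 = -1.889075 / 0.421492 = -4.482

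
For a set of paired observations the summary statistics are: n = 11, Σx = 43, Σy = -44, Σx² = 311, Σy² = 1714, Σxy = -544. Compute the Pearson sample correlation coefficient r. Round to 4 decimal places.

-0.7935

S_xy = nΣxy − ΣxΣy = 11·(-544) − 43·(-44) = -5984 − (-1892) = -4092
S_xx = nΣx² − (Σx)² = 11·311 − 43² = 3421 − 1849 = 1572
S_yy = nΣy² − (Σy)² = 11·1714 − (-44)² = 18854 − 1936 = 16918
r = S_xy / √(S_xx·S_yy) = -4092 / √(1572·16918) = -4092 / √26595096 = -4092 / 5157.0433 = -0.7935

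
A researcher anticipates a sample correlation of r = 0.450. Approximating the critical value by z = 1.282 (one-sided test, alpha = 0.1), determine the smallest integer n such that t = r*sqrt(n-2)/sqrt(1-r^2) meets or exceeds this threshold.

9

Need r·√(n−2)/√(1−r²) ≥ 1.282
√(n−2) ≥ 1.282·√(1−0.202500) / 0.450 = 1.282·0.893029 / 0.450 = 2.5441
n−2 ≥ 6.4724  ⇒  n ≥ 8.4724
Smallest integer n = 9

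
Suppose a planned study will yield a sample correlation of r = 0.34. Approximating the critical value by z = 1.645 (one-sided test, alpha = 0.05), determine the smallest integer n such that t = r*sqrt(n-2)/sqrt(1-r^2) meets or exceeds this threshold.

Need r·√(n−2)/√(1−r²) ≥ 1.645
√(n−2) ≥ 1.645·√(1−0.1156) / 0.34 = 1.645·0.940425 / 0.34 = 4.5500
n−2 ≥ 20.7025  ⇒  n ≥ 22.7025
Smallest integer n = 23

23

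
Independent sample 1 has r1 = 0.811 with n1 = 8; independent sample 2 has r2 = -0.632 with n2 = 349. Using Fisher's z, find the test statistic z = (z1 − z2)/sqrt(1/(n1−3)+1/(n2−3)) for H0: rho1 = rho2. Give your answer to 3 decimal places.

4.162

z1 = atanh(0.811) = 1.129944,  z2 = atanh(-0.632) = -0.744739
SE = √(1/(n1−3) + 1/(n2−3)) = √(1/5 + 1/346) = √(0.2000000 + 0.0028902) = √0.2028902 = 0.450433
z = (z1 − z2)/SE = (1.129944 − (-0.744739)) / 0.450433 = 1.874683 / 0.450433 = 4.162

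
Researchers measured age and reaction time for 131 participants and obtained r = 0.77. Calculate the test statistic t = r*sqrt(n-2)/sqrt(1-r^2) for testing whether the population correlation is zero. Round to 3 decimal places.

t = r·√(n−2) / √(1−r²) with r = 0.77, n = 131
  = 0.77·√129 / √(1 − 0.5929)
  = 0.77·11.357817 / 0.638044
  = 8.745519 / 0.638044 = 13.707

13.707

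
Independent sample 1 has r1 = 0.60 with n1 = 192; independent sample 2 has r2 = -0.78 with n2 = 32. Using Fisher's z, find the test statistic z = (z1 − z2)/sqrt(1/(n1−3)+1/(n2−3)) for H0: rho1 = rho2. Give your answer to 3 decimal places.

8.717

Fisher z-transforms: z1 = atanh(0.60) = 0.693147, z2 = atanh(-0.78) = -1.045371; difference d = 1.738518
Var(d) = 1/189 + 1/29 = 0.0052910 + 0.0344828 = 0.0397738
z = d/√Var(d) = 1.738518 / √0.0397738 = 1.738518 / 0.199434 = 8.717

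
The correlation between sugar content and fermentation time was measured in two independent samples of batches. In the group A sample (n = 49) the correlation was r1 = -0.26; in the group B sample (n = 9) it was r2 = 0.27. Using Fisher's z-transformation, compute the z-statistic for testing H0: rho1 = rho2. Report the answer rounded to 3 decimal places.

-1.251

Fisher z-transforms: z1 = atanh(-0.26) = -0.266108, z2 = atanh(0.27) = 0.276864; difference d = -0.542972
Var(d) = 1/46 + 1/6 = 0.0217391 + 0.1666667 = 0.1884058
z = d/√Var(d) = -0.542972 / √0.1884058 = -0.542972 / 0.434057 = -1.251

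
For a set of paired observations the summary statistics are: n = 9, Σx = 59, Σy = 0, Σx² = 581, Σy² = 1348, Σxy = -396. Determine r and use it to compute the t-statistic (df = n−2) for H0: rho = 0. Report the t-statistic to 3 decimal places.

Numerator: nΣxy − (Σx)(Σy) = 9·(-396) − (59)(0) = -3564
Denominator: √[(nΣx²−(Σx)²)(nΣy²−(Σy)²)]
  nΣx²−(Σx)² = 9·581 − 3481 = 1748;  nΣy²−(Σy)² = 9·1348 − 0 = 12132
  √(1748·12132) = √21206736 = 4605.0772
r = -3564 / 4605.0772 = -0.7739
t = r·√(n−2)/√(1−r²) = -0.7739·√7 / √(1−0.598921) = -2.047547 / 0.633308 = -3.233

-3.233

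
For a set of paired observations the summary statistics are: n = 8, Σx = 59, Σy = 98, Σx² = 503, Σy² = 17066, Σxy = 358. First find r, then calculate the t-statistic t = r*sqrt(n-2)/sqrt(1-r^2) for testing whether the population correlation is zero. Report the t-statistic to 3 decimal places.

S_xy = nΣxy − ΣxΣy = 8·358 − 59·98 = 2864 − 5782 = -2918
S_xx = nΣx² − (Σx)² = 8·503 − 59² = 4024 − 3481 = 543
S_yy = nΣy² − (Σy)² = 8·17066 − 98² = 136528 − 9604 = 126924
r = S_xy / √(S_xx·S_yy) = -2918 / √(543·126924) = -2918 / √68919732 = -2918 / 8301.7909 = -0.3515
t = r·√(n−2)/√(1−r²) = -0.3515·√6 / √(1−0.123552) = -0.860996 / 0.936188 = -0.920

-0.920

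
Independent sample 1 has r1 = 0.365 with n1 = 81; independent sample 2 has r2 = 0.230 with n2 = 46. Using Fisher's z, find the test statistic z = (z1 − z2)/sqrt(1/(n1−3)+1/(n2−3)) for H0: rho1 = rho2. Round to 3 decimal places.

0.782

Fisher z-transforms: z1 = atanh(0.365) = 0.382642, z2 = atanh(0.230) = 0.234189; difference d = 0.148453
Var(d) = 1/78 + 1/43 = 0.0128205 + 0.0232558 = 0.0360763
z = d/√Var(d) = 0.148453 / √0.0360763 = 0.148453 / 0.189938 = 0.782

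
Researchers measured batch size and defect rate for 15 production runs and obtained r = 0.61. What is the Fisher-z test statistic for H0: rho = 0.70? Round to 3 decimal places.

-0.549

z_r = atanh(0.61) = 0.708921,  z_0 = atanh(0.70) = 0.867301
SE = 1/√(n−3) = 1/√12 = 0.288675
z = (z_r − z_0)/SE = (0.708921 − 0.867301) / 0.288675 = -0.158380 / 0.288675 = -0.549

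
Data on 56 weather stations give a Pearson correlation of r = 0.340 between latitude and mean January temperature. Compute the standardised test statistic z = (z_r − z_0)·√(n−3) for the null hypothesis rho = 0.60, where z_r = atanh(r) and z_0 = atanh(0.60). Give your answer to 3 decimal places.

Fisher z: atanh(0.340) = 0.354093, atanh(0.60) = 0.693147
z = (z_r − z_0)·√(n−3) = (0.354093 − 0.693147)·√53 = -0.339054 · 7.280110 = -2.468

-2.468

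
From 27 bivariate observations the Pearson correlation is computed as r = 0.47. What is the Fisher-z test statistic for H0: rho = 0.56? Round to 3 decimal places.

-0.601

Fisher z: atanh(0.47) = 0.510070, atanh(0.56) = 0.632833
z = (z_r − z_0)·√(n−3) = (0.510070 − 0.632833)·√24 = -0.122763 · 4.898979 = -0.601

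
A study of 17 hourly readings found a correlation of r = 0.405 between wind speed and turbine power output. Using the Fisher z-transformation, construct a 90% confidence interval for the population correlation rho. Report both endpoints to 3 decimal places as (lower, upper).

(-0.010, 0.701)

z_r = atanh(0.405) = 0.429616;  SE = 1/√(n−3) = 1/√14 = 0.267261
z-limits: 0.429616 ± 1.645·0.267261 = 0.429616 ± 0.439644 = [-0.010028, 0.869260]
ρ-limits: (tanh -0.010028, tanh 0.869260) = (-0.010, 0.701)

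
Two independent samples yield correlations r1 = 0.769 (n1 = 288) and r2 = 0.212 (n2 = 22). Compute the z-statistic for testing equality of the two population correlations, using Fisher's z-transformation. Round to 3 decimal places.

3.387

Fisher z-transforms: z1 = atanh(0.769) = 1.017876, z2 = atanh(0.212) = 0.215265; difference d = 0.802611
Var(d) = 1/285 + 1/19 = 0.0035088 + 0.0526316 = 0.0561404
z = d/√Var(d) = 0.802611 / √0.0561404 = 0.802611 / 0.236940 = 3.387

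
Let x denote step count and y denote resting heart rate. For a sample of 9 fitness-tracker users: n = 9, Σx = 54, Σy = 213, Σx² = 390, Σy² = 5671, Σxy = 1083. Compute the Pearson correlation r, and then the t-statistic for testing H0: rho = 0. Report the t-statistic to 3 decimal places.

S_xy = nΣxy − ΣxΣy = 9·1083 − 54·213 = 9747 − 11502 = -1755
S_xx = nΣx² − (Σx)² = 9·390 − 54² = 3510 − 2916 = 594
S_yy = nΣy² − (Σy)² = 9·5671 − 213² = 51039 − 45369 = 5670
r = S_xy / √(S_xx·S_yy) = -1755 / √(594·5670) = -1755 / √3367980 = -1755 / 1835.2057 = -0.9563
t = r·√(n−2)/√(1−r²) = -0.9563·√7 / √(1−0.914510) = -2.530132 / 0.292387 = -8.653

-8.653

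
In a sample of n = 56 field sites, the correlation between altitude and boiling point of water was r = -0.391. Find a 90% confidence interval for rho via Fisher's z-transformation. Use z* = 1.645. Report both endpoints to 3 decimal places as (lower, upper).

(-0.564, -0.185)

z_r = atanh(-0.391) = -0.412980;  SE = 1/√(n−3) = 1/√53 = 0.137361
z-limits: -0.412980 ± 1.645·0.137361 = -0.412980 ± 0.225959 = [-0.638939, -0.187021]
ρ-limits: (tanh -0.638939, tanh -0.187021) = (-0.564, -0.185)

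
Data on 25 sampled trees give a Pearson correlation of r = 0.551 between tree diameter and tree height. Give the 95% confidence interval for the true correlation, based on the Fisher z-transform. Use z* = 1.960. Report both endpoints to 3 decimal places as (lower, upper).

z_r = atanh(0.551) = 0.619816;  SE = 1/√(n−3) = 1/√22 = 0.213201
z-limits: 0.619816 ± 1.960·0.213201 = 0.619816 ± 0.417874 = [0.201942, 1.037690]
ρ-limits: (tanh 0.201942, tanh 1.037690) = (0.199, 0.777)

(0.199, 0.777)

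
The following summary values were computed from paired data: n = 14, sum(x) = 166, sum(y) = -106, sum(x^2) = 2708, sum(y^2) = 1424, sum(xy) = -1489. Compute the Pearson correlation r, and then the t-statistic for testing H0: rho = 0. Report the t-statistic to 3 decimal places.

-1.262

S_xy = nΣxy − ΣxΣy = 14·(-1489) − 166·(-106) = -20846 − (-17596) = -3250
S_xx = nΣx² − (Σx)² = 14·2708 − 166² = 37912 − 27556 = 10356
S_yy = nΣy² − (Σy)² = 14·1424 − (-106)² = 19936 − 11236 = 8700
r = S_xy / √(S_xx·S_yy) = -3250 / √(10356·8700) = -3250 / √90097200 = -3250 / 9491.9545 = -0.3424
t = r·√(n−2)/√(1−r²) = -0.3424·√12 / √(1−0.117238) = -1.186108 / 0.939554 = -1.262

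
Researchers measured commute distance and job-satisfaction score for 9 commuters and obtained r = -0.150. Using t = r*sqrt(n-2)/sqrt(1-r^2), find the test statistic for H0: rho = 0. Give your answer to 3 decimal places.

1 − r² = 1 − 0.022500 = 0.977500;  √(1−r²) = 0.988686
√(n−2) = √7 = 2.645751
t = r·√(n−2)/√(1−r²) = -0.150 · 2.645751 / 0.988686 = -0.401

-0.401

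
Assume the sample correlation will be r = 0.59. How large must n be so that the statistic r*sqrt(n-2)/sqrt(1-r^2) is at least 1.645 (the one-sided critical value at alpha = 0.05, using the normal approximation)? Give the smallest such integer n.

Need r·√(n−2)/√(1−r²) ≥ 1.645
√(n−2) ≥ 1.645·√(1−0.3481) / 0.59 = 1.645·0.807403 / 0.59 = 2.2511
n−2 ≥ 5.0675  ⇒  n ≥ 7.0675
Smallest integer n = 8

8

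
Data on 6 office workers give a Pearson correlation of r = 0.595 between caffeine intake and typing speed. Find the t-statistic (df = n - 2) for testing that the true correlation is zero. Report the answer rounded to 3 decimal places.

t = r·√(n−2) / √(1−r²) with r = 0.595, n = 6
  = 0.595·√4 / √(1 − 0.354025)
  = 0.595·2.000000 / 0.803726
  = 1.190000 / 0.803726 = 1.481

1.481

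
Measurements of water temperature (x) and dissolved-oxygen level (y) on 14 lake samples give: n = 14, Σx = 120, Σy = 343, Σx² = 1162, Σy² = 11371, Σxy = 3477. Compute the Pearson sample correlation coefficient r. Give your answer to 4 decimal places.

0.8534

S_xy = nΣxy − ΣxΣy = 14·3477 − 120·343 = 48678 − 41160 = 7518
S_xx = nΣx² − (Σx)² = 14·1162 − 120² = 16268 − 14400 = 1868
S_yy = nΣy² − (Σy)² = 14·11371 − 343² = 159194 − 117649 = 41545
r = S_xy / √(S_xx·S_yy) = 7518 / √(1868·41545) = 7518 / √77606060 = 7518 / 8809.4302 = 0.8534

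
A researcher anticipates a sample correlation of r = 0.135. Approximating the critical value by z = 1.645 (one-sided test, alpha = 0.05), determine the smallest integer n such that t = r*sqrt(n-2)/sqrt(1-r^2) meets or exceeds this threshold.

148

r√(n−2)/√(1−r²) ≥ 1.645  ⇔  n−2 ≥ (1.645)²·(1−r²)/r²
(1−r²)/r² = (1−0.018225)/0.018225 = 53.8697
n ≥ 2 + 2.706025·53.8697 = 2 + 145.7728 = 147.7728
⌈147.7728⌉ = 148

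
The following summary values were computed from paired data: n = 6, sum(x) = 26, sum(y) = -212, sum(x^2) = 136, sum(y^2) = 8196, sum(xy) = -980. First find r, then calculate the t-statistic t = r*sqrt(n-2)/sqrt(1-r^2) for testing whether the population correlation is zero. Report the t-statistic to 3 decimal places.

-1.089

S_xy = nΣxy − ΣxΣy = 6·(-980) − 26·(-212) = -5880 − (-5512) = -368
S_xx = nΣx² − (Σx)² = 6·136 − 26² = 816 − 676 = 140
S_yy = nΣy² − (Σy)² = 6·8196 − (-212)² = 49176 − 44944 = 4232
r = S_xy / √(S_xx·S_yy) = -368 / √(140·4232) = -368 / √592480 = -368 / 769.7272 = -0.4781
t = r·√(n−2)/√(1−r²) = -0.4781·√4 / √(1−0.228580) = -0.956200 / 0.878305 = -1.089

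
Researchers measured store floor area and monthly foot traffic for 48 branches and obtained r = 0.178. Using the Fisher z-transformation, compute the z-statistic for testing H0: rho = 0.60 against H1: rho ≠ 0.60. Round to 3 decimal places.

-3.443

Fisher z: atanh(0.178) = 0.179916, atanh(0.60) = 0.693147
z = (z_r − z_0)·√(n−3) = (0.179916 − 0.693147)·√45 = -0.513231 · 6.708204 = -3.443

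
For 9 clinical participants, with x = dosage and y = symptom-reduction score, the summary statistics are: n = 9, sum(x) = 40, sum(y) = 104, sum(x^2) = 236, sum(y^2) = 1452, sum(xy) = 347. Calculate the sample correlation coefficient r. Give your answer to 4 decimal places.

-0.9546

S_xy = nΣxy − ΣxΣy = 9·347 − 40·104 = 3123 − 4160 = -1037
S_xx = nΣx² − (Σx)² = 9·236 − 40² = 2124 − 1600 = 524
S_yy = nΣy² − (Σy)² = 9·1452 − 104² = 13068 − 10816 = 2252
r = S_xy / √(S_xx·S_yy) = -1037 / √(524·2252) = -1037 / √1180048 = -1037 / 1086.3001 = -0.9546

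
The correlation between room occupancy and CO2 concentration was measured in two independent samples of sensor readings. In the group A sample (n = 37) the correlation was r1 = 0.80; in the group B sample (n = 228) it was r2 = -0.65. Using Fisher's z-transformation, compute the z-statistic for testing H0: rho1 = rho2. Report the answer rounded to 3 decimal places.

z1 = atanh(0.80) = 1.098612,  z2 = atanh(-0.65) = -0.775299
SE = √(1/(n1−3) + 1/(n2−3)) = √(1/34 + 1/225) = √(0.0294118 + 0.0044444) = √0.0338562 = 0.184001
z = (z1 − z2)/SE = (1.098612 − (-0.775299)) / 0.184001 = 1.873911 / 0.184001 = 10.184

10.184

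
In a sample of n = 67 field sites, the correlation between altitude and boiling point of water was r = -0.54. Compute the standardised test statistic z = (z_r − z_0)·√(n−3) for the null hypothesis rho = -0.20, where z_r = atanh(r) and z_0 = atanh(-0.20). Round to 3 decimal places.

z_r = atanh(-0.54) = -0.604156,  z_0 = atanh(-0.20) = -0.202733
SE = 1/√(n−3) = 1/√64 = 0.125000
z = (z_r − z_0)/SE = (-0.604156 − (-0.202733)) / 0.125000 = -0.401423 / 0.125000 = -3.211

-3.211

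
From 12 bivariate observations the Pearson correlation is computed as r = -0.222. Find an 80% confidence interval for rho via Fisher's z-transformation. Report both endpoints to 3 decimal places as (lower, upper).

Fisher z: z_r = atanh(r) = ½·ln((1+(-0.222))/(1−(-0.222))) = -0.225759
SE(z) = 1/√(n−3) = 1/√9 = 0.333333
80% ⇒ z* = 1.282; margin = 1.282·0.333333 = 0.427333
CI on z-scale: (-0.653092, 0.201574)
Back-transform: tanh(-0.653092) = -0.573748, tanh(0.201574) = 0.198888

(-0.574, 0.199)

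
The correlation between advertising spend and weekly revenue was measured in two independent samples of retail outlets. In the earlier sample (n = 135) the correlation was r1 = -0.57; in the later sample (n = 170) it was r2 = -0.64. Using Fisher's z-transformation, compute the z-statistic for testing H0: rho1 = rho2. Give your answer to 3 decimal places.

z1 = atanh(-0.57) = -0.647523,  z2 = atanh(-0.64) = -0.758174
SE = √(1/(n1−3) + 1/(n2−3)) = √(1/132 + 1/167) = √(0.0075758 + 0.0059880) = √0.0135638 = 0.116464
z = (z1 − z2)/SE = (-0.647523 − (-0.758174)) / 0.116464 = 0.110651 / 0.116464 = 0.950

0.950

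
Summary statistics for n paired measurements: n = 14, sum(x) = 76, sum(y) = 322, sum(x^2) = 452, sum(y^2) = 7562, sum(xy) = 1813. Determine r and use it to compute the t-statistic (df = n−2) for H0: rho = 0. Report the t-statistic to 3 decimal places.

S_xy = nΣxy − ΣxΣy = 14·1813 − 76·322 = 25382 − 24472 = 910
S_xx = nΣx² − (Σx)² = 14·452 − 76² = 6328 − 5776 = 552
S_yy = nΣy² − (Σy)² = 14·7562 − 322² = 105868 − 103684 = 2184
r = S_xy / √(S_xx·S_yy) = 910 / √(552·2184) = 910 / √1205568 = 910 / 1097.9836 = 0.8288
t = r·√(n−2)/√(1−r²) = 0.8288·√12 / √(1−0.686909) = 2.871047 / 0.559545 = 5.131

5.131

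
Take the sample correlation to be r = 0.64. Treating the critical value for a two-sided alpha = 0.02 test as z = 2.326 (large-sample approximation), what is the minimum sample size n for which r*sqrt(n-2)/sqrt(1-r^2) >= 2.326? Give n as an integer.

Need r·√(n−2)/√(1−r²) ≥ 2.326
√(n−2) ≥ 2.326·√(1−0.4096) / 0.64 = 2.326·0.768375 / 0.64 = 2.7926
n−2 ≥ 7.7986  ⇒  n ≥ 9.7986
Smallest integer n = 10

10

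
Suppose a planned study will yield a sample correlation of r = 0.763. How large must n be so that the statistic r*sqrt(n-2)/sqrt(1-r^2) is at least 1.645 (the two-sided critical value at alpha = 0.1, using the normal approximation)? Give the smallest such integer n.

Need r·√(n−2)/√(1−r²) ≥ 1.645
√(n−2) ≥ 1.645·√(1−0.582169) / 0.763 = 1.645·0.646398 / 0.763 = 1.3936
n−2 ≥ 1.9421  ⇒  n ≥ 3.9421
Smallest integer n = 4

4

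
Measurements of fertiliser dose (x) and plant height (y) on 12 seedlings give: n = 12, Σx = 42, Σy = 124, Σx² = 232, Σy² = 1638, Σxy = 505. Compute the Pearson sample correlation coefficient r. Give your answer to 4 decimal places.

0.4078

S_xy = nΣxy − ΣxΣy = 12·505 − 42·124 = 6060 − 5208 = 852
S_xx = nΣx² − (Σx)² = 12·232 − 42² = 2784 − 1764 = 1020
S_yy = nΣy² − (Σy)² = 12·1638 − 124² = 19656 − 15376 = 4280
r = S_xy / √(S_xx·S_yy) = 852 / √(1020·4280) = 852 / √4365600 = 852 / 2089.4018 = 0.4078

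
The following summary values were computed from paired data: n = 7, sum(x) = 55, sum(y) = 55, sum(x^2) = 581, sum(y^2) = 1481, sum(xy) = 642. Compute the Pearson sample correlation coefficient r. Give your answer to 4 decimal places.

0.5311

S_xy = nΣxy − ΣxΣy = 7·642 − 55·55 = 4494 − 3025 = 1469
S_xx = nΣx² − (Σx)² = 7·581 − 55² = 4067 − 3025 = 1042
S_yy = nΣy² − (Σy)² = 7·1481 − 55² = 10367 − 3025 = 7342
r = S_xy / √(S_xx·S_yy) = 1469 / √(1042·7342) = 1469 / √7650364 = 1469 / 2765.9291 = 0.5311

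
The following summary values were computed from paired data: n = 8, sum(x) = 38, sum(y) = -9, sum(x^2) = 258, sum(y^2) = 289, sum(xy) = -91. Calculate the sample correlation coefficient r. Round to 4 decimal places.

-0.3282

S_xy = nΣxy − ΣxΣy = 8·(-91) − 38·(-9) = -728 − (-342) = -386
S_xx = nΣx² − (Σx)² = 8·258 − 38² = 2064 − 1444 = 620
S_yy = nΣy² − (Σy)² = 8·289 − (-9)² = 2312 − 81 = 2231
r = S_xy / √(S_xx·S_yy) = -386 / √(620·2231) = -386 / √1383220 = -386 / 1176.1037 = -0.3282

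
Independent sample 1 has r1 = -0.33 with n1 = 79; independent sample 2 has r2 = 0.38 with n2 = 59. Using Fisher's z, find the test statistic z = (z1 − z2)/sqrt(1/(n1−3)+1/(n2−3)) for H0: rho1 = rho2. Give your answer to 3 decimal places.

z1 = atanh(-0.33) = -0.342828,  z2 = atanh(0.38) = 0.400060
SE = √(1/(n1−3) + 1/(n2−3)) = √(1/76 + 1/56) = √(0.0131579 + 0.0178571) = √0.0310150 = 0.176111
z = (z1 − z2)/SE = (-0.342828 − 0.400060) / 0.176111 = -0.742888 / 0.176111 = -4.218

-4.218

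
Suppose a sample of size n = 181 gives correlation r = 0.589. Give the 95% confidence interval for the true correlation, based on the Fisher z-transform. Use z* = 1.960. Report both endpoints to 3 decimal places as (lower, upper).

Fisher z: z_r = atanh(r) = ½·ln((1+0.589)/(1−0.589)) = 0.676133
SE(z) = 1/√(n−3) = 1/√178 = 0.074953
95% ⇒ z* = 1.960; margin = 1.960·0.074953 = 0.146908
CI on z-scale: (0.529225, 0.823041)
Back-transform: tanh(0.529225) = 0.484788, tanh(0.823041) = 0.676722

(0.485, 0.677)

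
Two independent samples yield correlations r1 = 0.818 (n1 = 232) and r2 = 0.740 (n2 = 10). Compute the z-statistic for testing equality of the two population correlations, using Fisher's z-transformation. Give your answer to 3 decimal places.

z1 = atanh(0.818) = 1.150743,  z2 = atanh(0.740) = 0.950479
SE = √(1/(n1−3) + 1/(n2−3)) = √(1/229 + 1/7) = √(0.0043668 + 0.1428571) = √0.1472239 = 0.383698
z = (z1 − z2)/SE = (1.150743 − 0.950479) / 0.383698 = 0.200264 / 0.383698 = 0.522

0.522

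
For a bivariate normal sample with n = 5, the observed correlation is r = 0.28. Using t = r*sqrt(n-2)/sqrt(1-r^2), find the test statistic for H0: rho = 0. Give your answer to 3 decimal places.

0.505

t = r·√(n−2) / √(1−r²) with r = 0.28, n = 5
  = 0.28·√3 / √(1 − 0.0784)
  = 0.28·1.732051 / 0.960000
  = 0.484974 / 0.960000 = 0.505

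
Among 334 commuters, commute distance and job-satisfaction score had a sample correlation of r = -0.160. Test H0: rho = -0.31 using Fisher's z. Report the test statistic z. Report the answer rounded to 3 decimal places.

2.896

z_r = atanh(-0.160) = -0.161387,  z_0 = atanh(-0.31) = -0.320545
SE = 1/√(n−3) = 1/√331 = 0.054965
z = (z_r − z_0)/SE = (-0.161387 − (-0.320545)) / 0.054965 = 0.159158 / 0.054965 = 2.896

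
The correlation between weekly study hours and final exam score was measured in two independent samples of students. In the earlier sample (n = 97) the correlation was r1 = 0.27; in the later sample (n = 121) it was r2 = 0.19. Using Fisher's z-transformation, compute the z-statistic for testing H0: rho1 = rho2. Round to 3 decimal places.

0.611

Fisher z-transforms: z1 = atanh(0.27) = 0.276864, z2 = atanh(0.19) = 0.192337; difference d = 0.084527
Var(d) = 1/94 + 1/118 = 0.0106383 + 0.0084746 = 0.0191129
z = d/√Var(d) = 0.084527 / √0.0191129 = 0.084527 / 0.138249 = 0.611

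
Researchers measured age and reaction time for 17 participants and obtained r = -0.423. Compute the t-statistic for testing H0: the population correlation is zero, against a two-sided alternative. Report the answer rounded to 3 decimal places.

1 − r² = 1 − 0.178929 = 0.821071;  √(1−r²) = 0.906130
√(n−2) = √15 = 3.872983
t = r·√(n−2)/√(1−r²) = -0.423 · 3.872983 / 0.906130 = -1.808

-1.808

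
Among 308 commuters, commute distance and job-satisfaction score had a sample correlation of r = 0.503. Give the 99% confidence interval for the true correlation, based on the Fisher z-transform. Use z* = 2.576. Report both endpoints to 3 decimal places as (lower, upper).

Fisher z: z_r = atanh(r) = ½·ln((1+0.503)/(1−0.503)) = 0.553314
SE(z) = 1/√(n−3) = 1/√305 = 0.057260
99% ⇒ z* = 2.576; margin = 2.576·0.057260 = 0.147502
CI on z-scale: (0.405812, 0.700816)
Back-transform: tanh(0.405812) = 0.384911, tanh(0.700816) = 0.604885

(0.385, 0.605)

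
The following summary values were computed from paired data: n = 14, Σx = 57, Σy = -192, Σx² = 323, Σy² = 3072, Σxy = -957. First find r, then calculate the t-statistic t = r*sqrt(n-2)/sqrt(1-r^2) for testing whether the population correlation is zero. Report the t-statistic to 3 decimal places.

-6.338

Numerator: nΣxy − (Σx)(Σy) = 14·(-957) − (57)(-192) = -2454
Denominator: √[(nΣx²−(Σx)²)(nΣy²−(Σy)²)]
  nΣx²−(Σx)² = 14·323 − 3249 = 1273;  nΣy²−(Σy)² = 14·3072 − 36864 = 6144
  √(1273·6144) = √7821312 = 2796.6609
r = -2454 / 2796.6609 = -0.8775
t = r·√(n−2)/√(1−r²) = -0.8775·√12 / √(1−0.770006) = -3.039749 / 0.479577 = -6.338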